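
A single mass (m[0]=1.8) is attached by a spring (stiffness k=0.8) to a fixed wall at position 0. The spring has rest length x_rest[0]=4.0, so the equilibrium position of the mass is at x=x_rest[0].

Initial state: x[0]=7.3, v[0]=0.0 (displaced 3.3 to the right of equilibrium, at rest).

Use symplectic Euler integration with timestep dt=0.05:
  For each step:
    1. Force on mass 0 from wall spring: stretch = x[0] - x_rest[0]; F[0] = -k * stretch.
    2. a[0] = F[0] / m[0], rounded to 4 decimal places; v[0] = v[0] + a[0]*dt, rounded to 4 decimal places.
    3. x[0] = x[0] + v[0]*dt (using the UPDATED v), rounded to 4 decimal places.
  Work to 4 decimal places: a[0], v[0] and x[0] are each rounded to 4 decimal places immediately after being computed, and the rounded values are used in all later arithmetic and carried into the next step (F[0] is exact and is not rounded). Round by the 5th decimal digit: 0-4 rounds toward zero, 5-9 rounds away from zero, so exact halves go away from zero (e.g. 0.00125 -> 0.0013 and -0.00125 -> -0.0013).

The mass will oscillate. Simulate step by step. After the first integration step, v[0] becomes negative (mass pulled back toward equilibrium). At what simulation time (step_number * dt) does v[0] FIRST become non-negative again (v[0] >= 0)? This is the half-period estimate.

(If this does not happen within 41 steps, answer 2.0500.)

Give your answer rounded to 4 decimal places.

Answer: 2.0500

Derivation:
Step 0: x=[7.3000] v=[0.0000]
Step 1: x=[7.2963] v=[-0.0733]
Step 2: x=[7.2890] v=[-0.1466]
Step 3: x=[7.2780] v=[-0.2197]
Step 4: x=[7.2634] v=[-0.2925]
Step 5: x=[7.2452] v=[-0.3650]
Step 6: x=[7.2233] v=[-0.4371]
Step 7: x=[7.1979] v=[-0.5087]
Step 8: x=[7.1689] v=[-0.5798]
Step 9: x=[7.1364] v=[-0.6502]
Step 10: x=[7.1004] v=[-0.7199]
Step 11: x=[7.0610] v=[-0.7888]
Step 12: x=[7.0182] v=[-0.8568]
Step 13: x=[6.9720] v=[-0.9239]
Step 14: x=[6.9225] v=[-0.9899]
Step 15: x=[6.8698] v=[-1.0548]
Step 16: x=[6.8139] v=[-1.1186]
Step 17: x=[6.7548] v=[-1.1811]
Step 18: x=[6.6927] v=[-1.2423]
Step 19: x=[6.6276] v=[-1.3021]
Step 20: x=[6.5596] v=[-1.3605]
Step 21: x=[6.4887] v=[-1.4174]
Step 22: x=[6.4151] v=[-1.4727]
Step 23: x=[6.3388] v=[-1.5264]
Step 24: x=[6.2599] v=[-1.5784]
Step 25: x=[6.1785] v=[-1.6286]
Step 26: x=[6.0947] v=[-1.6770]
Step 27: x=[6.0085] v=[-1.7236]
Step 28: x=[5.9201] v=[-1.7682]
Step 29: x=[5.8296] v=[-1.8109]
Step 30: x=[5.7370] v=[-1.8516]
Step 31: x=[5.6425] v=[-1.8902]
Step 32: x=[5.5462] v=[-1.9267]
Step 33: x=[5.4481] v=[-1.9611]
Step 34: x=[5.3484] v=[-1.9933]
Step 35: x=[5.2472] v=[-2.0233]
Step 36: x=[5.1447] v=[-2.0510]
Step 37: x=[5.0409] v=[-2.0764]
Step 38: x=[4.9359] v=[-2.0995]
Step 39: x=[4.8299] v=[-2.1203]
Step 40: x=[4.7230] v=[-2.1387]
Step 41: x=[4.6153] v=[-2.1548]
v[0] did not become non-negative within 41 steps; using fallback time=2.0500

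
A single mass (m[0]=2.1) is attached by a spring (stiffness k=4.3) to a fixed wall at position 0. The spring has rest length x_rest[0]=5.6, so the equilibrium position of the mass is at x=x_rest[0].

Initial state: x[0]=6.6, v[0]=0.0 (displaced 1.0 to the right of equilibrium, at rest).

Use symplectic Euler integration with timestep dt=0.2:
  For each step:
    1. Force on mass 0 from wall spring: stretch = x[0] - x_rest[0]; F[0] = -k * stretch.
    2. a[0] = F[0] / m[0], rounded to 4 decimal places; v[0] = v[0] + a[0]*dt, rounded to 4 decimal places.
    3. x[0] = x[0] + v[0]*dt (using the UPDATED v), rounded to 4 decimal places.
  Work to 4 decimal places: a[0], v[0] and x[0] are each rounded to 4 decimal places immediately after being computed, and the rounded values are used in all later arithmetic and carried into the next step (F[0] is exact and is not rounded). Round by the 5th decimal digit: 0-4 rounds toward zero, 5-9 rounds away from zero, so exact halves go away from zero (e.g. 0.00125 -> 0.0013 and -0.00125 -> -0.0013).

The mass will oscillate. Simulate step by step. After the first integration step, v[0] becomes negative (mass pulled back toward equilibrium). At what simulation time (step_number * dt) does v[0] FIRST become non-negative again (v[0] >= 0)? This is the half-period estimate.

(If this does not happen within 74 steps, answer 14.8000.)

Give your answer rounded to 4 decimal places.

Answer: 2.2000

Derivation:
Step 0: x=[6.6000] v=[0.0000]
Step 1: x=[6.5181] v=[-0.4095]
Step 2: x=[6.3610] v=[-0.7855]
Step 3: x=[6.1416] v=[-1.0971]
Step 4: x=[5.8778] v=[-1.3189]
Step 5: x=[5.5913] v=[-1.4327]
Step 6: x=[5.3055] v=[-1.4291]
Step 7: x=[5.0438] v=[-1.3085]
Step 8: x=[4.8277] v=[-1.0807]
Step 9: x=[4.6748] v=[-0.7644]
Step 10: x=[4.5977] v=[-0.3855]
Step 11: x=[4.6027] v=[0.0250]
First v>=0 after going negative at step 11, time=2.2000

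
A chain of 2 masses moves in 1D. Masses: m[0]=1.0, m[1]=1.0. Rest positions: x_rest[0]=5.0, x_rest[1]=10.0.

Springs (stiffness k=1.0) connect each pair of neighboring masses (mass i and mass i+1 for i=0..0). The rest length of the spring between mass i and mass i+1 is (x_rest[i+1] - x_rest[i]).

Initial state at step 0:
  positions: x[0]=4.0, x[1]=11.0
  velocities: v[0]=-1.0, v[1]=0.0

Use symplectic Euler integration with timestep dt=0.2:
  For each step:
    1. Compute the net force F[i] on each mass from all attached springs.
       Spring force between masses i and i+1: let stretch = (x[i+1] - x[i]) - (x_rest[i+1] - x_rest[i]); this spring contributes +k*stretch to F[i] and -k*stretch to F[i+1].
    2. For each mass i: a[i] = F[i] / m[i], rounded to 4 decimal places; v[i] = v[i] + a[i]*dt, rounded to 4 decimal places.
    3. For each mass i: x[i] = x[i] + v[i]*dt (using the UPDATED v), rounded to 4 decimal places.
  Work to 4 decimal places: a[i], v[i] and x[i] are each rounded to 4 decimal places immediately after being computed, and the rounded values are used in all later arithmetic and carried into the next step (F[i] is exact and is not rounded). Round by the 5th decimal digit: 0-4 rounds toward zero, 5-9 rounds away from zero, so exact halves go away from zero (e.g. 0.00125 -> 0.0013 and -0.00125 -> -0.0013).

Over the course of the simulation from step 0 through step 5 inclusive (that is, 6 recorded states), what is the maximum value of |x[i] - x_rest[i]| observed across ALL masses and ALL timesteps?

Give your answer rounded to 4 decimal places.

Step 0: x=[4.0000 11.0000] v=[-1.0000 0.0000]
Step 1: x=[3.8800 10.9200] v=[-0.6000 -0.4000]
Step 2: x=[3.8416 10.7584] v=[-0.1920 -0.8080]
Step 3: x=[3.8799 10.5201] v=[0.1914 -1.1914]
Step 4: x=[3.9838 10.2162] v=[0.5194 -1.5194]
Step 5: x=[4.1370 9.8630] v=[0.7659 -1.7659]
Max displacement = 1.1584

Answer: 1.1584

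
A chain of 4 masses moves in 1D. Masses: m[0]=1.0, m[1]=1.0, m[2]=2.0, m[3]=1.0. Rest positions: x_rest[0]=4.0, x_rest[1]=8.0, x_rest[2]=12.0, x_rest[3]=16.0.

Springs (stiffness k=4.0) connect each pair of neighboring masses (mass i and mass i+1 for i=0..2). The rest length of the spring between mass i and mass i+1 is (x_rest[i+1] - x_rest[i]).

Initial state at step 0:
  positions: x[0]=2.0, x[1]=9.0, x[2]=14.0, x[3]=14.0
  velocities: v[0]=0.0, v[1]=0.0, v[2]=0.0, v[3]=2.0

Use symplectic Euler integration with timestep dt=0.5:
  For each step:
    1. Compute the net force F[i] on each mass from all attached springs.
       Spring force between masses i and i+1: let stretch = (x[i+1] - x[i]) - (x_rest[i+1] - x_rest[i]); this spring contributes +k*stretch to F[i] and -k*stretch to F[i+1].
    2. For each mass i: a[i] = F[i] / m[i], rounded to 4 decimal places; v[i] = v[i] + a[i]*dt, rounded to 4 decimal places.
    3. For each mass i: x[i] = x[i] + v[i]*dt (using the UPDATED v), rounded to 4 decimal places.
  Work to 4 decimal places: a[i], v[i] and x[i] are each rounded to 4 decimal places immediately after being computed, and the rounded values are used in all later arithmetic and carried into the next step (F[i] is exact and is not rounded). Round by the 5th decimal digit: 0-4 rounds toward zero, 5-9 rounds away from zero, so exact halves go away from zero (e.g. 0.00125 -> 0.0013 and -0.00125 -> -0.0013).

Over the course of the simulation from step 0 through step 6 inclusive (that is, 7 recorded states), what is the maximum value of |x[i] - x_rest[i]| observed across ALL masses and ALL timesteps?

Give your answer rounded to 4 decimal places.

Answer: 4.7500

Derivation:
Step 0: x=[2.0000 9.0000 14.0000 14.0000] v=[0.0000 0.0000 0.0000 2.0000]
Step 1: x=[5.0000 7.0000 11.5000 19.0000] v=[6.0000 -4.0000 -5.0000 10.0000]
Step 2: x=[6.0000 7.5000 10.5000 20.5000] v=[2.0000 1.0000 -2.0000 3.0000]
Step 3: x=[4.5000 9.5000 13.0000 16.0000] v=[-3.0000 4.0000 5.0000 -9.0000]
Step 4: x=[4.0000 10.0000 15.2500 12.5000] v=[-1.0000 1.0000 4.5000 -7.0000]
Step 5: x=[5.5000 9.7500 13.5000 15.7500] v=[3.0000 -0.5000 -3.5000 6.5000]
Step 6: x=[7.2500 9.0000 11.0000 20.7500] v=[3.5000 -1.5000 -5.0000 10.0000]
Max displacement = 4.7500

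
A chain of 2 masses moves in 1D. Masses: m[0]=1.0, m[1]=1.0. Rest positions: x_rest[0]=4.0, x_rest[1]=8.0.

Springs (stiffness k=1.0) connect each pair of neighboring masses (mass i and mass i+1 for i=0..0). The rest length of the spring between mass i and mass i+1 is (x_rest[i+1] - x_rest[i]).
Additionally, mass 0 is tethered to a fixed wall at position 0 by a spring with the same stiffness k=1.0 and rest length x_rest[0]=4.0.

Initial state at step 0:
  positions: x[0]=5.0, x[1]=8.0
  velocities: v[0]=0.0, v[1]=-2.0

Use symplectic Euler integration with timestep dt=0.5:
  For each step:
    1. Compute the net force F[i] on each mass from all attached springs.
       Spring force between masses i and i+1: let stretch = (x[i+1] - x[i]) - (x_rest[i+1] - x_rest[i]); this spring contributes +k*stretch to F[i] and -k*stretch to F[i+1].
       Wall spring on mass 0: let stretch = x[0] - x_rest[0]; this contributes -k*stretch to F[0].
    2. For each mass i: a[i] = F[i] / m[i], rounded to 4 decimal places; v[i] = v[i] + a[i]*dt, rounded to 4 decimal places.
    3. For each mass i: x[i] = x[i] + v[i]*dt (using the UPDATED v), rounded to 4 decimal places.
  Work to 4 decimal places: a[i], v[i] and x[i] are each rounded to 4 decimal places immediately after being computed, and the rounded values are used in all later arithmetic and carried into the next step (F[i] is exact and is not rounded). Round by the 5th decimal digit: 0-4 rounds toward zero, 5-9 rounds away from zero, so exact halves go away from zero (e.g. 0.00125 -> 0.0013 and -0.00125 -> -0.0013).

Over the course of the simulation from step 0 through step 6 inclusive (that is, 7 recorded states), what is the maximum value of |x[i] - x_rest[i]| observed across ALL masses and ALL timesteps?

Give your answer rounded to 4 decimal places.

Answer: 2.4228

Derivation:
Step 0: x=[5.0000 8.0000] v=[0.0000 -2.0000]
Step 1: x=[4.5000 7.2500] v=[-1.0000 -1.5000]
Step 2: x=[3.5625 6.8125] v=[-1.8750 -0.8750]
Step 3: x=[2.5469 6.5625] v=[-2.0313 -0.5000]
Step 4: x=[1.8984 6.3086] v=[-1.2970 -0.5078]
Step 5: x=[1.8779 5.9522] v=[-0.0411 -0.7129]
Step 6: x=[2.4065 5.5772] v=[1.0571 -0.7501]
Max displacement = 2.4228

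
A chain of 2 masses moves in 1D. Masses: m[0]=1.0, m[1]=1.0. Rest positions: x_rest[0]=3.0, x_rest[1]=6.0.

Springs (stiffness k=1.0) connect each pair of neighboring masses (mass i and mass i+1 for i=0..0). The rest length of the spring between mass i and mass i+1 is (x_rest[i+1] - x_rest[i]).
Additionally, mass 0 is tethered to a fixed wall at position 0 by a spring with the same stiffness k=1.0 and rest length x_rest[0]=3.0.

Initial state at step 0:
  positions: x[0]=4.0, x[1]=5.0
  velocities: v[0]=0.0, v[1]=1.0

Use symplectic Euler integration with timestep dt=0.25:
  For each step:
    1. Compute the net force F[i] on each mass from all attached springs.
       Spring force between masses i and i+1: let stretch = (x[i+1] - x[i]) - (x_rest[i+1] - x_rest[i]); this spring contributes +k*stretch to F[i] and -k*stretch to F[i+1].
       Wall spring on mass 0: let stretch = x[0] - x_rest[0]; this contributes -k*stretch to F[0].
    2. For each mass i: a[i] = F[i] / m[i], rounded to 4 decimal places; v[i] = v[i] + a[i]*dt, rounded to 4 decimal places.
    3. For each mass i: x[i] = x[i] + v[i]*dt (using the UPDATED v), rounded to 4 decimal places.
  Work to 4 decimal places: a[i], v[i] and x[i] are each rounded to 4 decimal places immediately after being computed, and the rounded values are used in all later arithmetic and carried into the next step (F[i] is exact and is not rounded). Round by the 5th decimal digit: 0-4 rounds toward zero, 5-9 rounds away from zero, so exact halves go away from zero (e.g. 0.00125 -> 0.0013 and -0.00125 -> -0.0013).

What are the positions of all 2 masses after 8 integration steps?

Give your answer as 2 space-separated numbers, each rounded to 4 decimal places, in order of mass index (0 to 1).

Answer: 2.5407 7.7203

Derivation:
Step 0: x=[4.0000 5.0000] v=[0.0000 1.0000]
Step 1: x=[3.8125 5.3750] v=[-0.7500 1.5000]
Step 2: x=[3.4844 5.8399] v=[-1.3125 1.8594]
Step 3: x=[3.0857 6.3450] v=[-1.5947 2.0205]
Step 4: x=[2.6979 6.8339] v=[-1.5513 1.9557]
Step 5: x=[2.4000 7.2518] v=[-1.1918 1.6717]
Step 6: x=[2.2553 7.5540] v=[-0.5789 1.2088]
Step 7: x=[2.3008 7.7125] v=[0.1820 0.6341]
Step 8: x=[2.5407 7.7203] v=[0.9597 0.0312]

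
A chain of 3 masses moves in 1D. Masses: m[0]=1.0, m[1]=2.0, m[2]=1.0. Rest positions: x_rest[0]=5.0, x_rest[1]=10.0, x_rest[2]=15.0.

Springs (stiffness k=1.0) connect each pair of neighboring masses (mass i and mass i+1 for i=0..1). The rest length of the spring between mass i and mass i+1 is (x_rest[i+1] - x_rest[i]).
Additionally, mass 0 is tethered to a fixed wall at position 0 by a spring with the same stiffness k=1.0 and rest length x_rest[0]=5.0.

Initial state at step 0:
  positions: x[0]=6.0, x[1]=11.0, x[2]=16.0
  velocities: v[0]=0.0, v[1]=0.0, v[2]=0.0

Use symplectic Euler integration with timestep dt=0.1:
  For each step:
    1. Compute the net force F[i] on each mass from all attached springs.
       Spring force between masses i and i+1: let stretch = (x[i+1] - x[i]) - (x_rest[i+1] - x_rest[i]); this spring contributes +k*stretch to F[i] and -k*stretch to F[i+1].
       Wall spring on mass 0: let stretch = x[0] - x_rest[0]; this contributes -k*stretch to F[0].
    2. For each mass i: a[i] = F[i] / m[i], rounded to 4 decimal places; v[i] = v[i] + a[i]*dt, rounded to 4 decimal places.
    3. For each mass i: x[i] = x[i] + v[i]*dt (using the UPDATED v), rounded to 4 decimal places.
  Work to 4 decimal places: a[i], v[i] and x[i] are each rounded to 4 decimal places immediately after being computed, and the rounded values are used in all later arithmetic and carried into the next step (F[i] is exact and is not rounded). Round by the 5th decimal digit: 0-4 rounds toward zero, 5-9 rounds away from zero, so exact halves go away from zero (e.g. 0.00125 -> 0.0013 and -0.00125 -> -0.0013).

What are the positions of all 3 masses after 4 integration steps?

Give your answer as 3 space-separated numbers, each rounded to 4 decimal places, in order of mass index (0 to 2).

Step 0: x=[6.0000 11.0000 16.0000] v=[0.0000 0.0000 0.0000]
Step 1: x=[5.9900 11.0000 16.0000] v=[-0.1000 0.0000 0.0000]
Step 2: x=[5.9702 11.0000 16.0000] v=[-0.1980 -0.0005 0.0000]
Step 3: x=[5.9410 10.9998 16.0000] v=[-0.2920 -0.0020 0.0000]
Step 4: x=[5.9030 10.9993 16.0000] v=[-0.3802 -0.0049 0.0000]

Answer: 5.9030 10.9993 16.0000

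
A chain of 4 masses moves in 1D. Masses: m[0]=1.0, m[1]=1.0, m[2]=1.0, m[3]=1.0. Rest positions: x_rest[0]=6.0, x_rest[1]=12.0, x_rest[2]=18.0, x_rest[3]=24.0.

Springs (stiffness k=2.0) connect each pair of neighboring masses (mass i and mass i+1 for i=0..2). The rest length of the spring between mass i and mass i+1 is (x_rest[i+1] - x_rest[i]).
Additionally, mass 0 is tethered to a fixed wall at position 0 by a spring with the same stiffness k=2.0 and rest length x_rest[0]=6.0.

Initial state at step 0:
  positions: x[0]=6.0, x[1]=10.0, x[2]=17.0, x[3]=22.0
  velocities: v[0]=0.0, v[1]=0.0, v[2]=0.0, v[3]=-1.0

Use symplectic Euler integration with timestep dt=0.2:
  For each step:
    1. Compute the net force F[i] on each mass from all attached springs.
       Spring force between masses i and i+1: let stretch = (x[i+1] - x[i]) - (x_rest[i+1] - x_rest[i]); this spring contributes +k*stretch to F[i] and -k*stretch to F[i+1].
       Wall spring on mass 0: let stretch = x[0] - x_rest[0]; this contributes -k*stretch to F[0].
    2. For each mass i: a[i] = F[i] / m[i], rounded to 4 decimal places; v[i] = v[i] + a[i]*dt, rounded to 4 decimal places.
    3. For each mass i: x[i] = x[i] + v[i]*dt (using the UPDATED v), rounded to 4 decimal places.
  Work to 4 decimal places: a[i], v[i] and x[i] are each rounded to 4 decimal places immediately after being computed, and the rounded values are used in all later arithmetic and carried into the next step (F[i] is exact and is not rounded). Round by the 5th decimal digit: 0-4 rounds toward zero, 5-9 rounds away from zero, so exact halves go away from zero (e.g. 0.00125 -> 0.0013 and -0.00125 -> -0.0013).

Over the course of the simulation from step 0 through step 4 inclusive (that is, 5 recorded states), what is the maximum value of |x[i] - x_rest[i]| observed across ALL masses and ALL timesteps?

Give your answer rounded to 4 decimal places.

Answer: 2.1632

Derivation:
Step 0: x=[6.0000 10.0000 17.0000 22.0000] v=[0.0000 0.0000 0.0000 -1.0000]
Step 1: x=[5.8400 10.2400 16.8400 21.8800] v=[-0.8000 1.2000 -0.8000 -0.6000]
Step 2: x=[5.5648 10.6560 16.5552 21.8368] v=[-1.3760 2.0800 -1.4240 -0.2160]
Step 3: x=[5.2517 11.1366 16.2210 21.8511] v=[-1.5654 2.4032 -1.6710 0.0714]
Step 4: x=[4.9893 11.5532 15.9305 21.8950] v=[-1.3121 2.0830 -1.4527 0.2194]
Max displacement = 2.1632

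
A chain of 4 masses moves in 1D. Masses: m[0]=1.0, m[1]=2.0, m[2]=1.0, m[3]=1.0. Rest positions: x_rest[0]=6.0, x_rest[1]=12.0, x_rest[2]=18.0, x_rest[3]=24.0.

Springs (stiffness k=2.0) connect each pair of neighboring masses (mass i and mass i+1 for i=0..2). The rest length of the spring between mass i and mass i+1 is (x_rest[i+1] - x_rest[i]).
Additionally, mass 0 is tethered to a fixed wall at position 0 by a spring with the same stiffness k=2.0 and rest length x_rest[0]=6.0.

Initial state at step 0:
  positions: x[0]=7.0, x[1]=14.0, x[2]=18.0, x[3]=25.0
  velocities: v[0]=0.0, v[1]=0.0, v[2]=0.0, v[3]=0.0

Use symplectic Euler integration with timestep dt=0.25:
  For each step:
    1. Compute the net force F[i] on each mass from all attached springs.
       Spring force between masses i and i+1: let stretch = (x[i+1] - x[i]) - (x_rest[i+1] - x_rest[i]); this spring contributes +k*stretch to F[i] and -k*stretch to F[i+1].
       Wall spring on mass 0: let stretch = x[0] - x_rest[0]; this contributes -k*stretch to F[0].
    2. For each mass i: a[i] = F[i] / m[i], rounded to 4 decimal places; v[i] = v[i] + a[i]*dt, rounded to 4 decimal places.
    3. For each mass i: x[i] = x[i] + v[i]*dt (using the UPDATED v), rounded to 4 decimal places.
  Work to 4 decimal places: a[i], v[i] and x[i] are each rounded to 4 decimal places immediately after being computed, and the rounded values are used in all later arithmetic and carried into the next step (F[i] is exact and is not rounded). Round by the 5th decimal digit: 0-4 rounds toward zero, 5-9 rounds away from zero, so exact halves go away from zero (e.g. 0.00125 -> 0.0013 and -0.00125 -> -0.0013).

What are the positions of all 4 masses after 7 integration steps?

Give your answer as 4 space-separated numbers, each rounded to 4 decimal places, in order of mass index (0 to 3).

Step 0: x=[7.0000 14.0000 18.0000 25.0000] v=[0.0000 0.0000 0.0000 0.0000]
Step 1: x=[7.0000 13.8125 18.3750 24.8750] v=[0.0000 -0.7500 1.5000 -0.5000]
Step 2: x=[6.9766 13.4844 18.9922 24.6875] v=[-0.0938 -1.3125 2.4688 -0.7500]
Step 3: x=[6.8946 13.0938 19.6329 24.5381] v=[-0.3282 -1.5625 2.5626 -0.5977]
Step 4: x=[6.7256 12.7244 20.0693 24.5255] v=[-0.6759 -1.4775 1.7457 -0.0503]
Step 5: x=[6.4658 12.4392 20.1447 24.7059] v=[-1.0393 -1.1410 0.3014 0.7216]
Step 6: x=[6.1444 12.2622 19.8270 25.0662] v=[-1.2855 -0.7080 -1.2708 1.4410]
Step 7: x=[5.8197 12.1756 19.2186 25.5216] v=[-1.2988 -0.3463 -2.4336 1.8214]

Answer: 5.8197 12.1756 19.2186 25.5216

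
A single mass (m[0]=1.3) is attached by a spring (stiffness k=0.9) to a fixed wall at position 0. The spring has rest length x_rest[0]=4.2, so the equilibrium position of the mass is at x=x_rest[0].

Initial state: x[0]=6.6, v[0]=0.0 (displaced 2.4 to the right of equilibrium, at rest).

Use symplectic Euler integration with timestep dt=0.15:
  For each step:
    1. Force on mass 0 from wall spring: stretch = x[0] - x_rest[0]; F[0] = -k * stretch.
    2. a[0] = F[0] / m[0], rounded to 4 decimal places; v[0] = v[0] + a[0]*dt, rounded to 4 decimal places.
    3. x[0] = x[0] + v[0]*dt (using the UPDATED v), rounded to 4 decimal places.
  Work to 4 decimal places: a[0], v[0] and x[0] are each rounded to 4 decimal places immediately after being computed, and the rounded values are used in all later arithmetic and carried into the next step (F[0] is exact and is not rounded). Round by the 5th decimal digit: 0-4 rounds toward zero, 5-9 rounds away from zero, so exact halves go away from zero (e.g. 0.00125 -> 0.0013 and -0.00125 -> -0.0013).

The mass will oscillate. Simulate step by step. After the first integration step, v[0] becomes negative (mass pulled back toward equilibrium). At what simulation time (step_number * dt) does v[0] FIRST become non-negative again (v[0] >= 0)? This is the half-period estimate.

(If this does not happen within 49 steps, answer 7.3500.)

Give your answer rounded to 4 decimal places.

Answer: 3.9000

Derivation:
Step 0: x=[6.6000] v=[0.0000]
Step 1: x=[6.5626] v=[-0.2492]
Step 2: x=[6.4884] v=[-0.4945]
Step 3: x=[6.3786] v=[-0.7321]
Step 4: x=[6.2349] v=[-0.9583]
Step 5: x=[6.0595] v=[-1.1696]
Step 6: x=[5.8551] v=[-1.3627]
Step 7: x=[5.6249] v=[-1.5346]
Step 8: x=[5.3725] v=[-1.6826]
Step 9: x=[5.1018] v=[-1.8044]
Step 10: x=[4.8171] v=[-1.8980]
Step 11: x=[4.5228] v=[-1.9621]
Step 12: x=[4.2235] v=[-1.9956]
Step 13: x=[3.9238] v=[-1.9980]
Step 14: x=[3.6284] v=[-1.9693]
Step 15: x=[3.3419] v=[-1.9099]
Step 16: x=[3.0688] v=[-1.8208]
Step 17: x=[2.8133] v=[-1.7033]
Step 18: x=[2.5794] v=[-1.5593]
Step 19: x=[2.3708] v=[-1.3910]
Step 20: x=[2.1907] v=[-1.2010]
Step 21: x=[2.0419] v=[-0.9923]
Step 22: x=[1.9267] v=[-0.7682]
Step 23: x=[1.8469] v=[-0.5321]
Step 24: x=[1.8037] v=[-0.2877]
Step 25: x=[1.7979] v=[-0.0389]
Step 26: x=[1.8295] v=[0.2106]
First v>=0 after going negative at step 26, time=3.9000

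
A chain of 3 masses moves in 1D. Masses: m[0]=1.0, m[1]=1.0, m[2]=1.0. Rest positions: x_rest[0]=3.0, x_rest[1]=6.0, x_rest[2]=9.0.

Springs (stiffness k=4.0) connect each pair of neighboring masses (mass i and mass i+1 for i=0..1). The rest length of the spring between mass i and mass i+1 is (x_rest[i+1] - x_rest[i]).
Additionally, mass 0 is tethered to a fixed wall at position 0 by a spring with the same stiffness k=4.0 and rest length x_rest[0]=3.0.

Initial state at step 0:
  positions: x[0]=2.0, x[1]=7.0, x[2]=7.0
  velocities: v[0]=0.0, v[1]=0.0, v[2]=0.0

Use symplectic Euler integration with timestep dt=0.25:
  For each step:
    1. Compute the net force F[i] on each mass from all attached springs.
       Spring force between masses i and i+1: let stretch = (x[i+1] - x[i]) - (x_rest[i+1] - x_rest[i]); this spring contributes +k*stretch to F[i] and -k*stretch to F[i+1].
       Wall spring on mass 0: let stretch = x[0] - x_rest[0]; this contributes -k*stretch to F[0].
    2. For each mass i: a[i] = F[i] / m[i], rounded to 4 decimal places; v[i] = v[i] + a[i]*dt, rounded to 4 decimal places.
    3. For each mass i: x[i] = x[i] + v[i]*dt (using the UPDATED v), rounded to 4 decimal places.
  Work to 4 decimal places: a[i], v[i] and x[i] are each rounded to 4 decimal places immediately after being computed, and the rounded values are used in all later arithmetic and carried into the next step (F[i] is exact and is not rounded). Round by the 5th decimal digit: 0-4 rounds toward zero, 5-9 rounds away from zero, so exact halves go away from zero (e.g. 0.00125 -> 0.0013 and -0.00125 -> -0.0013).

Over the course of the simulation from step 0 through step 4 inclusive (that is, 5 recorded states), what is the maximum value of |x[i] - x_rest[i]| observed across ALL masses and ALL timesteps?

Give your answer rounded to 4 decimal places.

Answer: 2.2969

Derivation:
Step 0: x=[2.0000 7.0000 7.0000] v=[0.0000 0.0000 0.0000]
Step 1: x=[2.7500 5.7500 7.7500] v=[3.0000 -5.0000 3.0000]
Step 2: x=[3.5625 4.2500 8.7500] v=[3.2500 -6.0000 4.0000]
Step 3: x=[3.6563 3.7031 9.3750] v=[0.3750 -2.1875 2.5000]
Step 4: x=[2.8477 4.5625 9.3320] v=[-3.2345 3.4376 -0.1719]
Max displacement = 2.2969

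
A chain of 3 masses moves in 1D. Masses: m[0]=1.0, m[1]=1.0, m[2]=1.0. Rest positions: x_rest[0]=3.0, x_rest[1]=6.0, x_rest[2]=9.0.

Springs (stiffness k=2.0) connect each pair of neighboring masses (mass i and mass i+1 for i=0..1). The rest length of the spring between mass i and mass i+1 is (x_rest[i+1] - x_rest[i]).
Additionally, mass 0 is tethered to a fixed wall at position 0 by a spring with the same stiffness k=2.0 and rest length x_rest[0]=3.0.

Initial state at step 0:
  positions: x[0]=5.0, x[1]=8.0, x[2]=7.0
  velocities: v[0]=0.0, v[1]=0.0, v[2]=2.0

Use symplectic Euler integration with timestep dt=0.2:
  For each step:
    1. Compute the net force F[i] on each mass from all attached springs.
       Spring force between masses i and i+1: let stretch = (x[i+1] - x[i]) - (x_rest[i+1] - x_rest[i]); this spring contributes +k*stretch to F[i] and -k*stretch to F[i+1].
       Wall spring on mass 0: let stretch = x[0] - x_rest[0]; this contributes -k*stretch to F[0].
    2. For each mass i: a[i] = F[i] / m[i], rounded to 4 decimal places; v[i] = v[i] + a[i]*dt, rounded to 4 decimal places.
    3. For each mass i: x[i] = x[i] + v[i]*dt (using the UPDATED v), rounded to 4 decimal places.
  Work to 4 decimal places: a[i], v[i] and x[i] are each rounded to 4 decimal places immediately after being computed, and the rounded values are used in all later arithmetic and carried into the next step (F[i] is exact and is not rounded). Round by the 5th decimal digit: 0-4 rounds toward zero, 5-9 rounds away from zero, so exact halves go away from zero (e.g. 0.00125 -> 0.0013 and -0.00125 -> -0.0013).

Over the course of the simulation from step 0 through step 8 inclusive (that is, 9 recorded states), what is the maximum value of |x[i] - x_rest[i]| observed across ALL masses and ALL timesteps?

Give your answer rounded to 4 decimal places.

Step 0: x=[5.0000 8.0000 7.0000] v=[0.0000 0.0000 2.0000]
Step 1: x=[4.8400 7.6800 7.7200] v=[-0.8000 -1.6000 3.6000]
Step 2: x=[4.5200 7.1360 8.6768] v=[-1.6000 -2.7200 4.7840]
Step 3: x=[4.0477 6.5060 9.7503] v=[-2.3616 -3.1501 5.3677]
Step 4: x=[3.4482 5.9389 10.8043] v=[-2.9974 -2.8357 5.2700]
Step 5: x=[2.7721 5.5617 11.7091] v=[-3.3804 -1.8858 4.5238]
Step 6: x=[2.0974 5.4532 12.3621] v=[-3.3734 -0.5427 3.2648]
Step 7: x=[1.5234 5.6289 12.7023] v=[-2.8700 0.8785 1.7012]
Step 8: x=[1.1560 6.0420 12.7167] v=[-1.8372 2.0657 0.0718]
Max displacement = 3.7167

Answer: 3.7167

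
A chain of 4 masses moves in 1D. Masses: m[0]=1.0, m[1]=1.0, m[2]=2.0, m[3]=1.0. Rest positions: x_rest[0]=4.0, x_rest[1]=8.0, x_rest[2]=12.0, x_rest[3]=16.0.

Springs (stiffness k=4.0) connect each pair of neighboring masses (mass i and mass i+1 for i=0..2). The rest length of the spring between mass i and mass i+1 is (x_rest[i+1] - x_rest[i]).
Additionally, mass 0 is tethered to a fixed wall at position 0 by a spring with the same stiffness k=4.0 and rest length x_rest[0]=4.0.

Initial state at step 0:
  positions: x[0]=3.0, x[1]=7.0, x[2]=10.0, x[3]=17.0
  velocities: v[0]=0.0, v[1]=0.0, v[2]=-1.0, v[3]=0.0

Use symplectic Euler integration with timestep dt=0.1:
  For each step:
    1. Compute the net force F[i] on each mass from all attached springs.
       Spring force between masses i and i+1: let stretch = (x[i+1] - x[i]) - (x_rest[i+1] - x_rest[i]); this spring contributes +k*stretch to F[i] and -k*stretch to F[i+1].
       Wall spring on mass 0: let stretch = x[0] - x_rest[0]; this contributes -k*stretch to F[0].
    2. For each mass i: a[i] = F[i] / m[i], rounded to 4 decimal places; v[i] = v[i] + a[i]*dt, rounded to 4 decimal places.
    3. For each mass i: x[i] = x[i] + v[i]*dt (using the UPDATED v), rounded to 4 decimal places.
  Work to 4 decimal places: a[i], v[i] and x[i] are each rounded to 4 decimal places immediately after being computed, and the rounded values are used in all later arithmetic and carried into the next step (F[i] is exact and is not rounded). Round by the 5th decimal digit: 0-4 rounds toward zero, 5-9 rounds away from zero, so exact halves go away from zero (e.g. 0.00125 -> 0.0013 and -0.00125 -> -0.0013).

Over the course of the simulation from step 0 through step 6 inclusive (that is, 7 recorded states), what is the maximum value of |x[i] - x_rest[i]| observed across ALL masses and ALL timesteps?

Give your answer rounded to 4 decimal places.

Answer: 2.0200

Derivation:
Step 0: x=[3.0000 7.0000 10.0000 17.0000] v=[0.0000 0.0000 -1.0000 0.0000]
Step 1: x=[3.0400 6.9600 9.9800 16.8800] v=[0.4000 -0.4000 -0.2000 -1.2000]
Step 2: x=[3.1152 6.8840 10.0376 16.6440] v=[0.7520 -0.7600 0.5760 -2.3600]
Step 3: x=[3.2165 6.7834 10.1643 16.3037] v=[1.0134 -1.0061 1.2666 -3.4026]
Step 4: x=[3.3319 6.6754 10.3461 15.8779] v=[1.1536 -1.0805 1.8183 -4.2584]
Step 5: x=[3.4477 6.5804 10.5652 15.3908] v=[1.1582 -0.9496 2.1905 -4.8711]
Step 6: x=[3.5509 6.5195 10.8011 14.8707] v=[1.0322 -0.6088 2.3587 -5.2013]
Max displacement = 2.0200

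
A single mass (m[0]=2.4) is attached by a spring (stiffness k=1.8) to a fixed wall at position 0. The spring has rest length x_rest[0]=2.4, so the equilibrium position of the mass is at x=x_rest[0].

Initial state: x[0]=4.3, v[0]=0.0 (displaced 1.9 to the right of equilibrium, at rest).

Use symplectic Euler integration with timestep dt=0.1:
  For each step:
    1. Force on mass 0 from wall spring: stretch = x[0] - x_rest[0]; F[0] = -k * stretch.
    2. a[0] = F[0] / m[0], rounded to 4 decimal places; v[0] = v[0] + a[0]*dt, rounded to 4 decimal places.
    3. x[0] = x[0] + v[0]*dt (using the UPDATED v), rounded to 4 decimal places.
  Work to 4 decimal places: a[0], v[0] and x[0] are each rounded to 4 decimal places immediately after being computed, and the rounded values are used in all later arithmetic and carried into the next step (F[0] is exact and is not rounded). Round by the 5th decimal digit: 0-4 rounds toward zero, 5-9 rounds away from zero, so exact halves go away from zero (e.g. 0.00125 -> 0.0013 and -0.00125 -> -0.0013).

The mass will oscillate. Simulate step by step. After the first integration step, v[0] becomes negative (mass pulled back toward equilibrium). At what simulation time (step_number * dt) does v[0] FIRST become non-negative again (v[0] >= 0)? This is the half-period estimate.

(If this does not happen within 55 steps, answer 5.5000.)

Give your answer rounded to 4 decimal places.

Answer: 3.7000

Derivation:
Step 0: x=[4.3000] v=[0.0000]
Step 1: x=[4.2858] v=[-0.1425]
Step 2: x=[4.2574] v=[-0.2839]
Step 3: x=[4.2151] v=[-0.4232]
Step 4: x=[4.1592] v=[-0.5593]
Step 5: x=[4.0901] v=[-0.6912]
Step 6: x=[4.0083] v=[-0.8180]
Step 7: x=[3.9144] v=[-0.9386]
Step 8: x=[3.8092] v=[-1.0522]
Step 9: x=[3.6934] v=[-1.1579]
Step 10: x=[3.5679] v=[-1.2549]
Step 11: x=[3.4337] v=[-1.3425]
Step 12: x=[3.2917] v=[-1.4200]
Step 13: x=[3.1430] v=[-1.4869]
Step 14: x=[2.9887] v=[-1.5426]
Step 15: x=[2.8300] v=[-1.5868]
Step 16: x=[2.6681] v=[-1.6191]
Step 17: x=[2.5042] v=[-1.6392]
Step 18: x=[2.3395] v=[-1.6470]
Step 19: x=[2.1753] v=[-1.6425]
Step 20: x=[2.0127] v=[-1.6257]
Step 21: x=[1.8530] v=[-1.5967]
Step 22: x=[1.6974] v=[-1.5557]
Step 23: x=[1.5471] v=[-1.5030]
Step 24: x=[1.4032] v=[-1.4390]
Step 25: x=[1.2668] v=[-1.3642]
Step 26: x=[1.1389] v=[-1.2792]
Step 27: x=[1.0204] v=[-1.1846]
Step 28: x=[0.9123] v=[-1.0811]
Step 29: x=[0.8154] v=[-0.9695]
Step 30: x=[0.7303] v=[-0.8507]
Step 31: x=[0.6578] v=[-0.7255]
Step 32: x=[0.5983] v=[-0.5948]
Step 33: x=[0.5523] v=[-0.4597]
Step 34: x=[0.5202] v=[-0.3211]
Step 35: x=[0.5022] v=[-0.1801]
Step 36: x=[0.4984] v=[-0.0378]
Step 37: x=[0.5089] v=[0.1048]
First v>=0 after going negative at step 37, time=3.7000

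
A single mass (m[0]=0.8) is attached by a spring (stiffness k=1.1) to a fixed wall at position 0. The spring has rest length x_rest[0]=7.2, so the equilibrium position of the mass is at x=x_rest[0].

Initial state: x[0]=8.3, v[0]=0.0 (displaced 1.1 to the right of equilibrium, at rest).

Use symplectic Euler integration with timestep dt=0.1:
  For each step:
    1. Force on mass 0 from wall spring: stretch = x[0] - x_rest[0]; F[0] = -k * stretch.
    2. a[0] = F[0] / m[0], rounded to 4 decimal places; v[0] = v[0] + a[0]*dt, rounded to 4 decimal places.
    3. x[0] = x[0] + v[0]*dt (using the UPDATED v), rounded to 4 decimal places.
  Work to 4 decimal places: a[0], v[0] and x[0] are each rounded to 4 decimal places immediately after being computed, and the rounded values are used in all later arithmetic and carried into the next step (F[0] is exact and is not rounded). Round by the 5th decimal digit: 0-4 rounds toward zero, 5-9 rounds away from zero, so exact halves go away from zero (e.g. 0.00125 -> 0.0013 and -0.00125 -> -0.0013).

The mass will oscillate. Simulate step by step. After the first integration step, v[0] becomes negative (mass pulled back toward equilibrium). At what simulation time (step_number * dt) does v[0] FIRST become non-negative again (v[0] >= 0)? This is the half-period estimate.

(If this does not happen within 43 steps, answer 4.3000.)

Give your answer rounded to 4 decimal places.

Step 0: x=[8.3000] v=[0.0000]
Step 1: x=[8.2849] v=[-0.1513]
Step 2: x=[8.2549] v=[-0.3005]
Step 3: x=[8.2103] v=[-0.4456]
Step 4: x=[8.1519] v=[-0.5845]
Step 5: x=[8.0804] v=[-0.7154]
Step 6: x=[7.9968] v=[-0.8365]
Step 7: x=[7.9022] v=[-0.9461]
Step 8: x=[7.7979] v=[-1.0427]
Step 9: x=[7.6854] v=[-1.1249]
Step 10: x=[7.5662] v=[-1.1916]
Step 11: x=[7.4420] v=[-1.2420]
Step 12: x=[7.3145] v=[-1.2753]
Step 13: x=[7.1854] v=[-1.2910]
Step 14: x=[7.0565] v=[-1.2890]
Step 15: x=[6.9296] v=[-1.2693]
Step 16: x=[6.8064] v=[-1.2321]
Step 17: x=[6.6886] v=[-1.1780]
Step 18: x=[6.5778] v=[-1.1077]
Step 19: x=[6.4756] v=[-1.0222]
Step 20: x=[6.3833] v=[-0.9226]
Step 21: x=[6.3023] v=[-0.8103]
Step 22: x=[6.2336] v=[-0.6869]
Step 23: x=[6.1782] v=[-0.5540]
Step 24: x=[6.1369] v=[-0.4135]
Step 25: x=[6.1102] v=[-0.2673]
Step 26: x=[6.0985] v=[-0.1175]
Step 27: x=[6.1019] v=[0.0340]
First v>=0 after going negative at step 27, time=2.7000

Answer: 2.7000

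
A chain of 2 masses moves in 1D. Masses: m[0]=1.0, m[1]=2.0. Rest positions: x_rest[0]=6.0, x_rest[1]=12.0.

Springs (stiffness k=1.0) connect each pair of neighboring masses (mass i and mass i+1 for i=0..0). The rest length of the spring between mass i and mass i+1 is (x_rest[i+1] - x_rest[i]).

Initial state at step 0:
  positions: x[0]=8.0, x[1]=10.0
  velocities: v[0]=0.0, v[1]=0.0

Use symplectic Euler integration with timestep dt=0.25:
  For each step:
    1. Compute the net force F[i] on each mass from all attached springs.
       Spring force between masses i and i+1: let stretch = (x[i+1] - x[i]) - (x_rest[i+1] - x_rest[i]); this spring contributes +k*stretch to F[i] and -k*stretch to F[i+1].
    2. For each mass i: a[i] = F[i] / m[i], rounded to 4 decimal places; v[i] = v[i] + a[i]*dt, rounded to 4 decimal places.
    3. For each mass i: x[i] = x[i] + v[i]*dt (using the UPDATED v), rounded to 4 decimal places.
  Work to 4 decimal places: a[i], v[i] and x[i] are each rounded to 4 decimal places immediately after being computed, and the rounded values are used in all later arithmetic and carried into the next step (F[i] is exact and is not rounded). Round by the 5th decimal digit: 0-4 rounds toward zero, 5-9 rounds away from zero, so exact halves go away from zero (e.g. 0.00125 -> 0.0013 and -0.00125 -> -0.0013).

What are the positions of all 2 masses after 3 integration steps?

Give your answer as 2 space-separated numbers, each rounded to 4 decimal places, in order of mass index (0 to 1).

Answer: 6.6150 10.6925

Derivation:
Step 0: x=[8.0000 10.0000] v=[0.0000 0.0000]
Step 1: x=[7.7500 10.1250] v=[-1.0000 0.5000]
Step 2: x=[7.2734 10.3633] v=[-1.9063 0.9531]
Step 3: x=[6.6150 10.6925] v=[-2.6338 1.3169]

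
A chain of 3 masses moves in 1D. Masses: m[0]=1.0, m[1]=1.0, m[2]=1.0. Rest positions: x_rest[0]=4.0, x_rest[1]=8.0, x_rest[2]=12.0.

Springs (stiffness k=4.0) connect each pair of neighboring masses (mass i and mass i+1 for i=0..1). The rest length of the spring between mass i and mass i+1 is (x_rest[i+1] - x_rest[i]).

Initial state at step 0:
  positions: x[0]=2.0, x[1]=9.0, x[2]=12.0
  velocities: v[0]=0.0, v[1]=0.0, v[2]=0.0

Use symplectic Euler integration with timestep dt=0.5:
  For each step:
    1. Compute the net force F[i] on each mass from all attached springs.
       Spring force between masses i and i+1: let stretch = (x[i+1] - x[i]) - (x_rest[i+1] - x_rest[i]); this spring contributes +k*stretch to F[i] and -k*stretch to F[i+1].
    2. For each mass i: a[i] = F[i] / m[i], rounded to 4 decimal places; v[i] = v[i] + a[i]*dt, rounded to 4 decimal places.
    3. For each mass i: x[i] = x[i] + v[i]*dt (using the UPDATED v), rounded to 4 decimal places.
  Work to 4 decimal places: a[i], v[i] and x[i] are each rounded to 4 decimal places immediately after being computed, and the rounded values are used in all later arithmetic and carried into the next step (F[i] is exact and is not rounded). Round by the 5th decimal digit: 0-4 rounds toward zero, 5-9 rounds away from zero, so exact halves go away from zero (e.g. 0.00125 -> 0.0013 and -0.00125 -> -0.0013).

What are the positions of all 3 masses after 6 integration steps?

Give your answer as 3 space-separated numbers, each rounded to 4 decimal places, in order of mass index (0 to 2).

Step 0: x=[2.0000 9.0000 12.0000] v=[0.0000 0.0000 0.0000]
Step 1: x=[5.0000 5.0000 13.0000] v=[6.0000 -8.0000 2.0000]
Step 2: x=[4.0000 9.0000 10.0000] v=[-2.0000 8.0000 -6.0000]
Step 3: x=[4.0000 9.0000 10.0000] v=[0.0000 0.0000 0.0000]
Step 4: x=[5.0000 5.0000 13.0000] v=[2.0000 -8.0000 6.0000]
Step 5: x=[2.0000 9.0000 12.0000] v=[-6.0000 8.0000 -2.0000]
Step 6: x=[2.0000 9.0000 12.0000] v=[0.0000 0.0000 0.0000]

Answer: 2.0000 9.0000 12.0000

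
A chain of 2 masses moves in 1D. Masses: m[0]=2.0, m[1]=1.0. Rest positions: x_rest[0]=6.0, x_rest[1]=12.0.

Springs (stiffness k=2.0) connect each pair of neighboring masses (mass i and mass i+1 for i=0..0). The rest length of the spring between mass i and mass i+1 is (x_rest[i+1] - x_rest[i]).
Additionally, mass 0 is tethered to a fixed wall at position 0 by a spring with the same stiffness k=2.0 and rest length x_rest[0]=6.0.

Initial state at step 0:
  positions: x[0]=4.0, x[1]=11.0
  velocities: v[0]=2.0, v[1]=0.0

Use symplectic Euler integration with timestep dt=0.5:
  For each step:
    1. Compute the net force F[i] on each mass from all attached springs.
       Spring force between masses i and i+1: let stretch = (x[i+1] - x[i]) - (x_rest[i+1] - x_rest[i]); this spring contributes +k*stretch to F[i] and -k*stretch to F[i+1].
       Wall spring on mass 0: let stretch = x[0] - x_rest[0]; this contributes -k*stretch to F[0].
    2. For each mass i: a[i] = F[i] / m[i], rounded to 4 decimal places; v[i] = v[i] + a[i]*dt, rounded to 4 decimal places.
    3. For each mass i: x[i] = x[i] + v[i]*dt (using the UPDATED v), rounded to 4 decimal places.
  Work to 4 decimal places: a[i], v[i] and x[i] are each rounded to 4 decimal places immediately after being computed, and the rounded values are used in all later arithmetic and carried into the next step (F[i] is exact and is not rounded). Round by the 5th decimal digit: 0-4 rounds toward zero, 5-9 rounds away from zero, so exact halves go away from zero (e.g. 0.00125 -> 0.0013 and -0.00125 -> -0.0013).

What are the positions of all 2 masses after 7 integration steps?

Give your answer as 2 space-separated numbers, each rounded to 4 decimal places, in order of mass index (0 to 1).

Step 0: x=[4.0000 11.0000] v=[2.0000 0.0000]
Step 1: x=[5.7500 10.5000] v=[3.5000 -1.0000]
Step 2: x=[7.2500 10.6250] v=[3.0000 0.2500]
Step 3: x=[7.7813 12.0625] v=[1.0625 2.8750]
Step 4: x=[7.4375 14.3594] v=[-0.6876 4.5938]
Step 5: x=[6.9648 16.1954] v=[-0.9454 3.6719]
Step 6: x=[7.0586 16.4161] v=[0.1875 0.4413]
Step 7: x=[7.7271 14.9580] v=[1.3370 -2.9162]

Answer: 7.7271 14.9580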